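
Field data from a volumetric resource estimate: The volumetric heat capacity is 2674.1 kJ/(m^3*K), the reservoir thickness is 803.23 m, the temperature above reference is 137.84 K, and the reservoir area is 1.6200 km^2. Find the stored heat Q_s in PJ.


Step 1: Vr = A*1e6*hr = 1.62*1e6*803.23 = 1.301233e+09 m^3
Step 2: Q_s = Vr*rhoc*dT/1e12 = 1.301233e+09*2674.1*137.84/1e12 = 479.63 PJ
Q_s = 479.63 PJ


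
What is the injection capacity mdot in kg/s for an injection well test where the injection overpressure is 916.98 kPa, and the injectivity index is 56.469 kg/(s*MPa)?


mdot = II * dP / 1000
mdot = 56.469 * 916.98 / 1000
mdot = 51.781 kg/s


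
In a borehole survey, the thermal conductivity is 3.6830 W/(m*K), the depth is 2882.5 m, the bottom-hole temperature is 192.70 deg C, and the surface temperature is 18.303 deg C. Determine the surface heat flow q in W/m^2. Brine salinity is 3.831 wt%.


Step 1: grad = (T_d - T_surf)/d * 1000 = (192.7 - 18.303)/2882.5 * 1000 = 60.50199 deg C/km
Step 2: q = k * grad / 1000 = 3.683 * 60.50199 / 1000 = 0.22283 W/m^2
q = 0.22283 W/m^2


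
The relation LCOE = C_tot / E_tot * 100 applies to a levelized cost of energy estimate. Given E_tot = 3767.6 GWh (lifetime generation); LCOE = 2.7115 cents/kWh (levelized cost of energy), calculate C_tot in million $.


C_tot = LCOE / 100 * E_tot
C_tot = 2.7115 / 100 * 3767.6
C_tot = 102.16 million $


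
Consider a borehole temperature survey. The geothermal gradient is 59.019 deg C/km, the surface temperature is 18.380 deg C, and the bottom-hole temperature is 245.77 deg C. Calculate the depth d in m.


d = (T_d - T_surf) / grad * 1000
d = (245.77 - 18.380) / 59.019 * 1000
d = 3852.8 m


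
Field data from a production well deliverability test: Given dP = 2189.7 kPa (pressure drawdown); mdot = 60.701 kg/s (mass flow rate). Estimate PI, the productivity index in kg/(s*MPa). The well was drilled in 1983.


PI = mdot * 1000 / dP
PI = 60.701 * 1000 / 2189.7
PI = 27.721 kg/(s*MPa)


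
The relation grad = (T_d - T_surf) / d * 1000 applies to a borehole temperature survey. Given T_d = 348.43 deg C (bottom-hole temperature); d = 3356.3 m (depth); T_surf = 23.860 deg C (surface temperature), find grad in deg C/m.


grad = (T_d - T_surf) / d * 1000
grad = (348.43 - 23.860) / 3356.3 * 1000
grad = 96.70470 deg C/km
Convert: 96.70470 deg C/km * 0.001 = 0.096705 deg C/m
grad = 0.096705 deg C/m


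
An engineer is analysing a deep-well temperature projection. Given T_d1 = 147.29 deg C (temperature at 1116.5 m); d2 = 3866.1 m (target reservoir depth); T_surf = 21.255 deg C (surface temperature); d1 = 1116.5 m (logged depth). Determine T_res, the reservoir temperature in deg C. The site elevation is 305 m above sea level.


Step 1: grad = (T_d1 - T_surf)/d1 * 1000 = (147.29 - 21.255)/1116.5 * 1000 = 112.8840 deg C/km
Step 2: T_res = T_surf + grad*d2/1000 = 21.255 + 112.8840*3866.1/1000 = 457.68 deg C
T_res = 457.68 deg C


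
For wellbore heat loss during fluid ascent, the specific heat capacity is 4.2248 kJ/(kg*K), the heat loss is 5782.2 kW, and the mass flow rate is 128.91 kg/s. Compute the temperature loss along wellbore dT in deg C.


dT = Q_loss / (mdot * cp)
dT = 5782.2 / (128.91 * 4.2248)
dT = 10.61696 K
Convert (temperature difference, 1 K = 1 deg C): 10.61696 K = 10.61696 deg C
dT = 10.617 deg C


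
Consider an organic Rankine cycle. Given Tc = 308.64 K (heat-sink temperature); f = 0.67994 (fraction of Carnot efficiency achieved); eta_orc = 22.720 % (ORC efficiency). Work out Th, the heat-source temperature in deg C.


Th = Tc / (1 - (eta_orc/100)/f)
Th = 308.64 / (1 - (22.720/100)/0.67994)
Th = 463.5258 K
Convert to deg C: 463.5258 - 273.15 = 190.38 deg C
Th = 190.38 deg C


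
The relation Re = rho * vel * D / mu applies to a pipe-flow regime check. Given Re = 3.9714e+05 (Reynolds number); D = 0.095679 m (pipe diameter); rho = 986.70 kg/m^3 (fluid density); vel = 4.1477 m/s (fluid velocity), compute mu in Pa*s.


mu = rho * vel * D / Re
mu = 986.70 * 4.1477 * 0.095679 / 3.9714e+05
mu = 0.00098597 Pa*s


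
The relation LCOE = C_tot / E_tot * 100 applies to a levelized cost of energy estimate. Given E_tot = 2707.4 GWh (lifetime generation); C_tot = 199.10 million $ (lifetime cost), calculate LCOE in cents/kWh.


LCOE = C_tot / E_tot * 100
LCOE = 199.10 / 2707.4 * 100
LCOE = 7.3539 cents/kWh


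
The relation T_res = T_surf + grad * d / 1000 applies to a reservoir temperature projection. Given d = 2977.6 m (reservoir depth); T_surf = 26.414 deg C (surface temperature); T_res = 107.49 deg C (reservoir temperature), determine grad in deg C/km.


grad = (T_res - T_surf) / d * 1000
grad = (107.49 - 26.414) / 2977.6 * 1000
grad = 27.229 deg C/km


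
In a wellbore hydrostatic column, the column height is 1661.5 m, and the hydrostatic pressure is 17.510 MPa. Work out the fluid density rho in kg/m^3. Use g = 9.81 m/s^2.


rho = P * 1e6 / (g * h)
rho = 17.510 * 1e6 / (9.81 * 1661.5)
rho = 1074.3 kg/m^3


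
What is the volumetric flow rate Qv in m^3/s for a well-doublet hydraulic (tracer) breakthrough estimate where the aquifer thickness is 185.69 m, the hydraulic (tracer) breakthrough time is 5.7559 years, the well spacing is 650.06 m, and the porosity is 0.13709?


Qv = pi*hr*phi*L^2 / (3*t_bt*365.25*86400)
Qv = pi*185.69*0.13709*650.06^2 / (3*5.7559*365.25*86400)
Qv = 0.062017 m^3/s


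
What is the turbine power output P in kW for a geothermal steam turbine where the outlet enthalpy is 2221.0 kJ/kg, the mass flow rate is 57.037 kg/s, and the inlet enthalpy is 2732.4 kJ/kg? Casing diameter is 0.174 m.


P = mdot * (h_in - h_out) / 1000
P = 57.037 * (2732.4 - 2221.0) / 1000
P = 29.16872 MW
Convert: 29.16872 MW * 1000.0 = 29169 kW
P = 29169 kW


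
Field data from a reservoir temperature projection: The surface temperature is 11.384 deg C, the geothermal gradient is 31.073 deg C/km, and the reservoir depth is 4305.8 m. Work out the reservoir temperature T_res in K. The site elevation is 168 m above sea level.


T_res = T_surf + grad * d / 1000
T_res = 11.384 + 31.073 * 4305.8 / 1000
T_res = 145.1781 deg C
Convert to K: 145.1781 + 273.15 = 418.33 K
T_res = 418.33 K


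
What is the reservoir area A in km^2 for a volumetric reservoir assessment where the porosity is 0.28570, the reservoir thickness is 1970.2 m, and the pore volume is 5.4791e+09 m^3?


A = Vp / (1e6 * hr * phi)
A = 5.4791e+09 / (1e6 * 1970.2 * 0.28570)
A = 9.7339 km^2


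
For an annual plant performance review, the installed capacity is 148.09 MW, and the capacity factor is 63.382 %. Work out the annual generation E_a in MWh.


E_a = CF / 100 * cap * 8760
E_a = 63.382 / 100 * 148.09 * 8760
E_a = 8.2223e+05 MWh


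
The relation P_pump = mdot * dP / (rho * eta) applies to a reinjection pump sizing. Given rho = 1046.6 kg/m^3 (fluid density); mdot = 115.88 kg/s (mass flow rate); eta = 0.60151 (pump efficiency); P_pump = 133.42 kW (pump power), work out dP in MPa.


dP = P_pump * rho * eta / mdot
dP = 133.42 * 1046.6 * 0.60151 / 115.88
dP = 724.8298 kPa
Convert: 724.8298 kPa * 0.001 = 0.72483 MPa
dP = 0.72483 MPa


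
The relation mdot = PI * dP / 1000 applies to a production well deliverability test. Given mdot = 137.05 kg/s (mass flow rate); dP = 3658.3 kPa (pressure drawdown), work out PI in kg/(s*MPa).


PI = mdot * 1000 / dP
PI = 137.05 * 1000 / 3658.3
PI = 37.463 kg/(s*MPa)


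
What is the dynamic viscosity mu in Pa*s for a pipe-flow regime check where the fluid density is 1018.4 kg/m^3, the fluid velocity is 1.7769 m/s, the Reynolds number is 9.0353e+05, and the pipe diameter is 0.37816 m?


mu = rho * vel * D / Re
mu = 1018.4 * 1.7769 * 0.37816 / 9.0353e+05
mu = 0.00075738 Pa*s


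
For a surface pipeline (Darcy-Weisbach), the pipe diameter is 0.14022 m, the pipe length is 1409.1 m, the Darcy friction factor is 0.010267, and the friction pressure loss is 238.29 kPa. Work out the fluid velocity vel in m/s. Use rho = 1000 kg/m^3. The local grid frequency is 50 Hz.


vel = sqrt(dP*1000*2*D / (f*L*rho))
vel = sqrt(238.29*1000*2*0.14022 / (0.010267*1409.1*1000))
vel = 2.1492 m/s


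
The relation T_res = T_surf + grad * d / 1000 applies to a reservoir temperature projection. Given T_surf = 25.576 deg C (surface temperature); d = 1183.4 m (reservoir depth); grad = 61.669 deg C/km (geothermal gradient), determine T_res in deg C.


T_res = T_surf + grad * d / 1000
T_res = 25.576 + 61.669 * 1183.4 / 1000
T_res = 98.555 deg C


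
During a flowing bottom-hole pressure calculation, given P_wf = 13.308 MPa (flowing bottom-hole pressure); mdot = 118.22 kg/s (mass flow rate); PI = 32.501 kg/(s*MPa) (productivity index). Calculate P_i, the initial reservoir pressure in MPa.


P_i = P_wf + mdot / PI
P_i = 13.308 + 118.22 / 32.501
P_i = 16.945 MPa


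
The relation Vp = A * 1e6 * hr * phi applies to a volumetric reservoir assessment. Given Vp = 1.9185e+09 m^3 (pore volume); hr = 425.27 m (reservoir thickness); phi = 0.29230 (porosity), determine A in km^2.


A = Vp / (1e6 * hr * phi)
A = 1.9185e+09 / (1e6 * 425.27 * 0.29230)
A = 15.434 km^2


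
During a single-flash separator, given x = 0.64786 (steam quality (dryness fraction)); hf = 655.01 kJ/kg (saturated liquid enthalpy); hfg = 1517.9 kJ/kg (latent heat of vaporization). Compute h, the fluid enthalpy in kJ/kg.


h = hf + x * hfg
h = 655.01 + 0.64786 * 1517.9
h = 1638.4 kJ/kg


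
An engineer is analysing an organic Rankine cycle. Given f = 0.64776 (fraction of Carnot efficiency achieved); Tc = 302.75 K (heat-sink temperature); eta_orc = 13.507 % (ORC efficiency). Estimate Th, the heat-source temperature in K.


Th = Tc / (1 - (eta_orc/100)/f)
Th = 302.75 / (1 - (13.507/100)/0.64776)
Th = 382.51 K


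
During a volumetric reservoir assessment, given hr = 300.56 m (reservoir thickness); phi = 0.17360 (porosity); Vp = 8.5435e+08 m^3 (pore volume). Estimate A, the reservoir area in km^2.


A = Vp / (1e6 * hr * phi)
A = 8.5435e+08 / (1e6 * 300.56 * 0.17360)
A = 16.374 km^2


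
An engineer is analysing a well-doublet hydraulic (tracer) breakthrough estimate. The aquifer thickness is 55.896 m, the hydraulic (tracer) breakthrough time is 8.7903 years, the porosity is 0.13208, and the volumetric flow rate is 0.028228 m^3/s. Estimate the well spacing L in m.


L = sqrt(t_bt*365.25*86400*3*Qv / (pi*hr*phi))
L = sqrt(8.7903*365.25*86400*3*0.028228 / (pi*55.896*0.13208))
L = 1006.4 m


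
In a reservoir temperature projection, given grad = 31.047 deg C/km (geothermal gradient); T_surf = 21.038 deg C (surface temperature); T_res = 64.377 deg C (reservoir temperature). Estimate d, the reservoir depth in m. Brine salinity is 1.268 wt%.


d = (T_res - T_surf) / grad * 1000
d = (64.377 - 21.038) / 31.047 * 1000
d = 1395.9 m


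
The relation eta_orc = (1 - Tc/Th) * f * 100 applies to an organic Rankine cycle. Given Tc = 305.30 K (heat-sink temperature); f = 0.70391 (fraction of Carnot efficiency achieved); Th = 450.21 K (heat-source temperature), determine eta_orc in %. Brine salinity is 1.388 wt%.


eta_orc = (1 - Tc/Th) * f * 100
eta_orc = (1 - 305.30/450.21) * 0.70391 * 100
eta_orc = 22.657 %


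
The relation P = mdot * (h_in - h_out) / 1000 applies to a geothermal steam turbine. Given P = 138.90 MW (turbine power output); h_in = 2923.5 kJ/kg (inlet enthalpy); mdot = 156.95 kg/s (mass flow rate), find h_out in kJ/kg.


h_out = h_in - P * 1000 / mdot
h_out = 2923.5 - 138.90 * 1000 / 156.95
h_out = 2038.5 kJ/kg


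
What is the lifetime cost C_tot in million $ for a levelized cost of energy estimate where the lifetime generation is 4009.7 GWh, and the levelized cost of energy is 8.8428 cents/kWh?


C_tot = LCOE / 100 * E_tot
C_tot = 8.8428 / 100 * 4009.7
C_tot = 354.57 million $


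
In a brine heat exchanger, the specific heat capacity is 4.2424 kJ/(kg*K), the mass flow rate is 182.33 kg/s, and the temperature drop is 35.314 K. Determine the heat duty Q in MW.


Q = mdot * cp * dT / 1000
Q = 182.33 * 4.2424 * 35.314 / 1000
Q = 27.316 MW


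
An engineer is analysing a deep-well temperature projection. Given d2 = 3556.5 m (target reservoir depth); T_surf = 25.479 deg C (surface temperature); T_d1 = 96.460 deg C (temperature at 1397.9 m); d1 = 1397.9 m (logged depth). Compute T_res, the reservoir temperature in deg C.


Step 1: grad = (T_d1 - T_surf)/d1 * 1000 = (96.46 - 25.479)/1397.9 * 1000 = 50.77688 deg C/km
Step 2: T_res = T_surf + grad*d2/1000 = 25.479 + 50.77688*3556.5/1000 = 206.07 deg C
T_res = 206.07 deg C


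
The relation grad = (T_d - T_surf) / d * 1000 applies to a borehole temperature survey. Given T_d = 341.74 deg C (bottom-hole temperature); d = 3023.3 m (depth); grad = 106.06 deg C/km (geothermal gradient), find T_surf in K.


T_surf = T_d - grad * d / 1000
T_surf = 341.74 - 106.06 * 3023.3 / 1000
T_surf = 21.08880 deg C
Convert to K: 21.08880 + 273.15 = 294.24 K
T_surf = 294.24 K


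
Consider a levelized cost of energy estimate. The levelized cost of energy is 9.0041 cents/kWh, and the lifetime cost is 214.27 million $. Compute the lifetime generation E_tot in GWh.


E_tot = C_tot / LCOE * 100
E_tot = 214.27 / 9.0041 * 100
E_tot = 2379.7 GWh


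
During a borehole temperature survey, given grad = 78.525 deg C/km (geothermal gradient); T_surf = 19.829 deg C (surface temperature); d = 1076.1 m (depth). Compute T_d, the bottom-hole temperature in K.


T_d = T_surf + grad * d / 1000
T_d = 19.829 + 78.525 * 1076.1 / 1000
T_d = 104.3298 deg C
Convert to K: 104.3298 + 273.15 = 377.48 K
T_d = 377.48 K


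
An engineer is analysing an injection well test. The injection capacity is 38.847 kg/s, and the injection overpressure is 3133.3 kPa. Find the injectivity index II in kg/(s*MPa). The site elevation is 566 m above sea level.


II = mdot * 1000 / dP
II = 38.847 * 1000 / 3133.3
II = 12.398 kg/(s*MPa)


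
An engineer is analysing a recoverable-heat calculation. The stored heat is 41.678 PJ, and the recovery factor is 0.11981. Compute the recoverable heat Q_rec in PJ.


Q_rec = Q_s * RF
Q_rec = 41.678 * 0.11981
Q_rec = 4.9934 PJ


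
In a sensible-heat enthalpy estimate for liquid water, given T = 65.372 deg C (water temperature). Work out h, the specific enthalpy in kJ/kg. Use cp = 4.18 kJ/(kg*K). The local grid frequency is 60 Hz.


h = cp * T
h = 4.18 * 65.372
h = 273.25 kJ/kg


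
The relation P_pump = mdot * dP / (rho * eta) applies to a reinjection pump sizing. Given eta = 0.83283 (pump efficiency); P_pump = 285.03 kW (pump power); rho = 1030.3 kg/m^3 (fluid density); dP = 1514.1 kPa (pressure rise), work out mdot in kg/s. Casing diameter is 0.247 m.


mdot = P_pump * rho * eta / dP
mdot = 285.03 * 1030.3 * 0.83283 / 1514.1
mdot = 161.53 kg/s


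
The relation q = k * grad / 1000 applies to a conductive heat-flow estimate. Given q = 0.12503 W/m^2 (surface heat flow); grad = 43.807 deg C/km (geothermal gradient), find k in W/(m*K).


k = q * 1000 / grad
k = 0.12503 * 1000 / 43.807
k = 2.8541 W/(m*K)


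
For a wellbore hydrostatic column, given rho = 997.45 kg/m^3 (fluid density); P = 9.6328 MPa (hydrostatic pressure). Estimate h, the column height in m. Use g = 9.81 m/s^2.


h = P * 1e6 / (g * rho)
h = 9.6328 * 1e6 / (9.81 * 997.45)
h = 984.45 m


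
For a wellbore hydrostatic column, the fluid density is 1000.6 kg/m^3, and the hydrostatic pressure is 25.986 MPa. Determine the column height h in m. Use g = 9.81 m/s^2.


h = P * 1e6 / (g * rho)
h = 25.986 * 1e6 / (9.81 * 1000.6)
h = 2647.3 m


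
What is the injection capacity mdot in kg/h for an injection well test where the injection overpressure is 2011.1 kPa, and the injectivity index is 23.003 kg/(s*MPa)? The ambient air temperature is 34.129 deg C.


mdot = II * dP / 1000
mdot = 23.003 * 2011.1 / 1000
mdot = 46.26133 kg/s
Convert: 46.26133 kg/s * 3600.0 = 1.6654e+05 kg/h
mdot = 1.6654e+05 kg/h


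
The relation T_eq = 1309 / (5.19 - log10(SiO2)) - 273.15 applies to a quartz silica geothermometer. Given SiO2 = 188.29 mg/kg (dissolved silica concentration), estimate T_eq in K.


T_eq = 1309 / (5.19 - log10(SiO2)) - 273.15
T_eq = 1309 / (5.19 - log10(188.29)) - 273.15
T_eq = 175.8800 deg C
Convert to K: 175.8800 + 273.15 = 449.03 K
T_eq = 449.03 K


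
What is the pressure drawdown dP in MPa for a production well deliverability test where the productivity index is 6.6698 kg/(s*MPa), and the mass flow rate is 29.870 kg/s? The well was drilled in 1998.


dP = mdot * 1000 / PI
dP = 29.870 * 1000 / 6.6698
dP = 4478.395 kPa
Convert: 4478.395 kPa * 0.001 = 4.4784 MPa
dP = 4.4784 MPa


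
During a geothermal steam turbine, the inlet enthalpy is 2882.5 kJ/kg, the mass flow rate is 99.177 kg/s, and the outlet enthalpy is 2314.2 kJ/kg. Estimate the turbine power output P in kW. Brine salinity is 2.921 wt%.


P = mdot * (h_in - h_out) / 1000
P = 99.177 * (2882.5 - 2314.2) / 1000
P = 56.36229 MW
Convert: 56.36229 MW * 1000.0 = 56362 kW
P = 56362 kW


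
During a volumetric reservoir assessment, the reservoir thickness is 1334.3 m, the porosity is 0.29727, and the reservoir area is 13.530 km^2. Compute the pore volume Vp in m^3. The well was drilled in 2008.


Vp = A * 1e6 * hr * phi
Vp = 13.530 * 1e6 * 1334.3 * 0.29727
Vp = 5.3666e+09 m^3


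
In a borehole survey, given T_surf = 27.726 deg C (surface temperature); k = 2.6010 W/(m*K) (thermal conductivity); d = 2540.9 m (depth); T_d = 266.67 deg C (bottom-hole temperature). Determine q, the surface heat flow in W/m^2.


Step 1: grad = (T_d - T_surf)/d * 1000 = (266.67 - 27.726)/2540.9 * 1000 = 94.03912 deg C/km
Step 2: q = k * grad / 1000 = 2.601 * 94.03912 / 1000 = 0.24460 W/m^2
q = 0.24460 W/m^2


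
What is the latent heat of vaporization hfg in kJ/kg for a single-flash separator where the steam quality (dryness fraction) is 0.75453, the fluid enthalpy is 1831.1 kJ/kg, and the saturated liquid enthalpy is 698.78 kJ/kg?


hfg = (h - hf) / x
hfg = (1831.1 - 698.78) / 0.75453
hfg = 1500.7 kJ/kg


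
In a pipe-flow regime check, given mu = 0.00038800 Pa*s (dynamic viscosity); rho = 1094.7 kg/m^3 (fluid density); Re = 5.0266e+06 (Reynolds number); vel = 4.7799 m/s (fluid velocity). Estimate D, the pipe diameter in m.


D = Re * mu / (rho * vel)
D = 5.0266e+06 * 0.00038800 / (1094.7 * 4.7799)
D = 0.37273 m


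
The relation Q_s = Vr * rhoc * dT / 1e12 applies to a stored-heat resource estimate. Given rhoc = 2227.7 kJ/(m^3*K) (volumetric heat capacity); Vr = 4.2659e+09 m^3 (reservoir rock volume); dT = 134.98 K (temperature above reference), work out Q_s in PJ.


Q_s = Vr * rhoc * dT / 1e12
Q_s = 4.2659e+09 * 2227.7 * 134.98 / 1e12
Q_s = 1282.7 PJ


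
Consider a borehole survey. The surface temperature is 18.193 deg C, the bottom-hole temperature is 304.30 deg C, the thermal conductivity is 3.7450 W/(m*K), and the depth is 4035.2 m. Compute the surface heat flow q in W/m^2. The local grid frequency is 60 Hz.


Step 1: grad = (T_d - T_surf)/d * 1000 = (304.3 - 18.193)/4035.2 * 1000 = 70.90281 deg C/km
Step 2: q = k * grad / 1000 = 3.745 * 70.90281 / 1000 = 0.26553 W/m^2
q = 0.26553 W/m^2


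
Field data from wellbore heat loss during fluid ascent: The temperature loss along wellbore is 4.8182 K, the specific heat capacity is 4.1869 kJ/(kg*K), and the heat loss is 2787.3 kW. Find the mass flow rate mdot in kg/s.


mdot = Q_loss / (cp * dT)
mdot = 2787.3 / (4.1869 * 4.8182)
mdot = 138.17 kg/s


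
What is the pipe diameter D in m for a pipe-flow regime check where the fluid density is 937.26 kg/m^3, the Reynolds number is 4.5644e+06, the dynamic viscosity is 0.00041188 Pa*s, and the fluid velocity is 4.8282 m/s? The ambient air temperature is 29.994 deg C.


D = Re * mu / (rho * vel)
D = 4.5644e+06 * 0.00041188 / (937.26 * 4.8282)
D = 0.41544 m


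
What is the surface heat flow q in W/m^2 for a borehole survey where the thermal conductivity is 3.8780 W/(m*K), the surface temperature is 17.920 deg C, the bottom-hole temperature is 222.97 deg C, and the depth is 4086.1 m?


Step 1: grad = (T_d - T_surf)/d * 1000 = (222.97 - 17.92)/4086.1 * 1000 = 50.18233 deg C/km
Step 2: q = k * grad / 1000 = 3.878 * 50.18233 / 1000 = 0.19461 W/m^2
q = 0.19461 W/m^2


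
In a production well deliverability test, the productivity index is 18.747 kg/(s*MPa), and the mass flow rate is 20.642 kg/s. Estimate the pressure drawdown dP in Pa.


dP = mdot * 1000 / PI
dP = 20.642 * 1000 / 18.747
dP = 1101.083 kPa
Convert: 1101.083 kPa * 1000.0 = 1.1011e+06 Pa
dP = 1.1011e+06 Pa


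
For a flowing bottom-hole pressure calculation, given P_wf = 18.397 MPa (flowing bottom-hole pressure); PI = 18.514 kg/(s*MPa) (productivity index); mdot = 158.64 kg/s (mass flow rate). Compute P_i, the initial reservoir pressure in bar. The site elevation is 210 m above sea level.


P_i = P_wf + mdot / PI
P_i = 18.397 + 158.64 / 18.514
P_i = 26.96565 MPa
Convert: 26.96565 MPa * 10.0 = 269.66 bar
P_i = 269.66 bar


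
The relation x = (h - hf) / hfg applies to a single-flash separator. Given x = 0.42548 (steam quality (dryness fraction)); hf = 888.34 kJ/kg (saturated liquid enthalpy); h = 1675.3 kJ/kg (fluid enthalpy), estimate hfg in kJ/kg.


hfg = (h - hf) / x
hfg = (1675.3 - 888.34) / 0.42548
hfg = 1849.6 kJ/kg


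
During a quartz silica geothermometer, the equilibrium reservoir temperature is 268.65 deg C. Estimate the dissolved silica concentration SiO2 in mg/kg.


SiO2 = 10^(5.19 - 1309/(T_eq + 273.15))
SiO2 = 10^(5.19 - 1309/(268.65 + 273.15))
SiO2 = 594.26 mg/kg


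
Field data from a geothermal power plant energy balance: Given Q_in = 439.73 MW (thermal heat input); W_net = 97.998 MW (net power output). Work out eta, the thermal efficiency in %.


eta = W_net / Q_in * 100
eta = 97.998 / 439.73 * 100
eta = 22.286 %


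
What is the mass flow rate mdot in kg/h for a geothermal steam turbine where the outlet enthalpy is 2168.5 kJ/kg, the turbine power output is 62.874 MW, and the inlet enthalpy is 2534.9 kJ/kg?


mdot = P * 1000 / (h_in - h_out)
mdot = 62.874 * 1000 / (2534.9 - 2168.5)
mdot = 171.5993 kg/s
Convert: 171.5993 kg/s * 3600.0 = 6.1776e+05 kg/h
mdot = 6.1776e+05 kg/h


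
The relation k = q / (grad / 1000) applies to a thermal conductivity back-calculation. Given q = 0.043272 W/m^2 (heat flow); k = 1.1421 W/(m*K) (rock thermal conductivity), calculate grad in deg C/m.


grad = q / k * 1000
grad = 0.043272 / 1.1421 * 1000
grad = 37.88810 deg C/km
Convert: 37.88810 deg C/km * 0.001 = 0.037888 deg C/m
grad = 0.037888 deg C/m


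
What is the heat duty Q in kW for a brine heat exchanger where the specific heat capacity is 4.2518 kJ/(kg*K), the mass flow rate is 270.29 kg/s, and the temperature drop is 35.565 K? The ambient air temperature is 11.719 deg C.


Q = mdot * cp * dT / 1000
Q = 270.29 * 4.2518 * 35.565 / 1000
Q = 40.87197 MW
Convert: 40.87197 MW * 1000.0 = 40872 kW
Q = 40872 kW


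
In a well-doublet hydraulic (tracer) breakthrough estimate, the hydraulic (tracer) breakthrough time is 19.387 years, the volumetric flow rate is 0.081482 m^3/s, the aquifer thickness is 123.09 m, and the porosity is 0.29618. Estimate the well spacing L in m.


L = sqrt(t_bt*365.25*86400*3*Qv / (pi*hr*phi))
L = sqrt(19.387*365.25*86400*3*0.081482 / (pi*123.09*0.29618))
L = 1142.7 m


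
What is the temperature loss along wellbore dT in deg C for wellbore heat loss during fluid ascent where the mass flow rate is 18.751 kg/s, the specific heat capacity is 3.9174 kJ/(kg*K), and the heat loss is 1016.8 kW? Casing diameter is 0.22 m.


dT = Q_loss / (mdot * cp)
dT = 1016.8 / (18.751 * 3.9174)
dT = 13.84246 K
Convert (temperature difference, 1 K = 1 deg C): 13.84246 K = 13.84246 deg C
dT = 13.842 deg C


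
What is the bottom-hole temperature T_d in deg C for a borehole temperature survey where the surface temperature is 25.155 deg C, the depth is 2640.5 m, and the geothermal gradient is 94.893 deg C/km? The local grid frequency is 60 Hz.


T_d = T_surf + grad * d / 1000
T_d = 25.155 + 94.893 * 2640.5 / 1000
T_d = 275.72 deg C


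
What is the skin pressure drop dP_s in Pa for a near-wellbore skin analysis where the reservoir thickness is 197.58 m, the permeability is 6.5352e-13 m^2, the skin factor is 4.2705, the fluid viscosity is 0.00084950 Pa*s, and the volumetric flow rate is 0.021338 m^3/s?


dP_s = S * q * mu / (2*pi*k*hr) / 1000
dP_s = 4.2705 * 0.021338 * 0.00084950 / (2*pi*6.5352e-13*197.58) / 1000
dP_s = 95.41444 kPa
Convert: 95.41444 kPa * 1000.0 = 95414 Pa
dP_s = 95414 Pa


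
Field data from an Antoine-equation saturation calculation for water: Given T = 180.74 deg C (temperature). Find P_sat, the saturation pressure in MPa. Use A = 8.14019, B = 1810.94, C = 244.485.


P_sat = 10^(A - B/(C + T)) / 760 * 0.101325
P_sat = 10^(8.14019 - 1810.94/(244.485 + 180.74)) / 760 * 0.101325
P_sat = 1.0146 MPa


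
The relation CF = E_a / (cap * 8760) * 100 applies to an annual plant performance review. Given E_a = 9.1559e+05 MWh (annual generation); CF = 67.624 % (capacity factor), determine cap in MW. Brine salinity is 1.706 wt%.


cap = E_a / (CF/100 * 8760)
cap = 9.1559e+05 / (67.624/100 * 8760)
cap = 154.56 MW


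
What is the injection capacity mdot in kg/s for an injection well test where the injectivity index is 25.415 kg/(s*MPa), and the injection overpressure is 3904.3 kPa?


mdot = II * dP / 1000
mdot = 25.415 * 3904.3 / 1000
mdot = 99.228 kg/s


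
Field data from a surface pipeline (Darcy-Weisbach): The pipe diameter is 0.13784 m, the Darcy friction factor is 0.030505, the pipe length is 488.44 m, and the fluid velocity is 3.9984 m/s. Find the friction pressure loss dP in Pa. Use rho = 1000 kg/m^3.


dP = f * (L/D) * (rho*vel^2/2) / 1000
dP = 0.030505 * (488.44/0.13784) * (1000*3.9984^2/2) / 1000
dP = 864.0711 kPa
Convert: 864.0711 kPa * 1000.0 = 8.6407e+05 Pa
dP = 8.6407e+05 Pa


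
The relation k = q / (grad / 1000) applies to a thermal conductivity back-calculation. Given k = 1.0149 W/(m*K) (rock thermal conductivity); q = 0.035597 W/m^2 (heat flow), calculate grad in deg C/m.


grad = q / k * 1000
grad = 0.035597 / 1.0149 * 1000
grad = 35.07439 deg C/km
Convert: 35.07439 deg C/km * 0.001 = 0.035074 deg C/m
grad = 0.035074 deg C/m


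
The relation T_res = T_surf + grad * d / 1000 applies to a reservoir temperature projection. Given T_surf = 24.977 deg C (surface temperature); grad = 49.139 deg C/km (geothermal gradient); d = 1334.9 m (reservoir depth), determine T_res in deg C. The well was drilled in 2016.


T_res = T_surf + grad * d / 1000
T_res = 24.977 + 49.139 * 1334.9 / 1000
T_res = 90.573 deg C


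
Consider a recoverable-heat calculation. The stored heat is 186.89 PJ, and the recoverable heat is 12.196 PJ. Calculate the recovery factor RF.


RF = Q_rec / Q_s
RF = 12.196 / 186.89
RF = 0.065258


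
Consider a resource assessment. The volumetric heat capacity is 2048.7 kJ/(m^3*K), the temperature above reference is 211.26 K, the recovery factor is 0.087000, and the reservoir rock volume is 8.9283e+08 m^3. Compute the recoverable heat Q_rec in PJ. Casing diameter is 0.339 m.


Step 1: Q_s = Vr*rhoc*dT/1e12 = 8.9283e+08*2048.7*211.26/1e12 = 386.4243 PJ
Step 2: Q_rec = Q_s * RF = 386.4243 * 0.087 = 33.619 PJ
Q_rec = 33.619 PJ


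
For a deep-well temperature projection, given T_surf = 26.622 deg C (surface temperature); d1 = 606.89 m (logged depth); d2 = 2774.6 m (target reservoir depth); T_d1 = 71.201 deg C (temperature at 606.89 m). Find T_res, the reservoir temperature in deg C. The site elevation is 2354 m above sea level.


Step 1: grad = (T_d1 - T_surf)/d1 * 1000 = (71.201 - 26.622)/606.89 * 1000 = 73.45483 deg C/km
Step 2: T_res = T_surf + grad*d2/1000 = 26.622 + 73.45483*2774.6/1000 = 230.43 deg C
T_res = 230.43 deg C


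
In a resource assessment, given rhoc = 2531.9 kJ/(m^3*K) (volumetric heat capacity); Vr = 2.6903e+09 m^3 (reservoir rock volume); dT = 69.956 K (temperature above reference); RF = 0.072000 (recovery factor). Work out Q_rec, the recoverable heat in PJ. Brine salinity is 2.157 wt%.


Step 1: Q_s = Vr*rhoc*dT/1e12 = 2.6903e+09*2531.9*69.956/1e12 = 476.5102 PJ
Step 2: Q_rec = Q_s * RF = 476.5102 * 0.072 = 34.309 PJ
Q_rec = 34.309 PJ


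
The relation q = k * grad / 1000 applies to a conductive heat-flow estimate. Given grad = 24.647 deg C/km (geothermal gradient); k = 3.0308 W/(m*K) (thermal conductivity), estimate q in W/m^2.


q = k * grad / 1000
q = 3.0308 * 24.647 / 1000
q = 0.074700 W/m^2


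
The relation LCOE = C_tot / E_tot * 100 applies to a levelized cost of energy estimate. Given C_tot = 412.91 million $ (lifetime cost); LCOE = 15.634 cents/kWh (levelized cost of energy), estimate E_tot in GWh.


E_tot = C_tot / LCOE * 100
E_tot = 412.91 / 15.634 * 100
E_tot = 2641.1 GWh


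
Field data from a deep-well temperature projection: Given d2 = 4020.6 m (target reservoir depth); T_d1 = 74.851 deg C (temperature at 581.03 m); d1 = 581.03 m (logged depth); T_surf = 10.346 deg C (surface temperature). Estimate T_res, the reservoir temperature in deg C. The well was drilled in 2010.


Step 1: grad = (T_d1 - T_surf)/d1 * 1000 = (74.851 - 10.346)/581.03 * 1000 = 111.0184 deg C/km
Step 2: T_res = T_surf + grad*d2/1000 = 10.346 + 111.0184*4020.6/1000 = 456.71 deg C
T_res = 456.71 deg C


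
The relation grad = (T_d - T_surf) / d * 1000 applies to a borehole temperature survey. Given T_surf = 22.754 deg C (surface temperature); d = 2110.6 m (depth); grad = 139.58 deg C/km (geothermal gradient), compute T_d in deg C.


T_d = T_surf + grad * d / 1000
T_d = 22.754 + 139.58 * 2110.6 / 1000
T_d = 317.35 deg C


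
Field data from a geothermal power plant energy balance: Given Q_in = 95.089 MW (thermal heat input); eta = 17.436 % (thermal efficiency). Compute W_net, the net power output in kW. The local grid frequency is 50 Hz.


W_net = eta / 100 * Q_in
W_net = 17.436 / 100 * 95.089
W_net = 16.57972 MW
Convert: 16.57972 MW * 1000.0 = 16580 kW
W_net = 16580 kW


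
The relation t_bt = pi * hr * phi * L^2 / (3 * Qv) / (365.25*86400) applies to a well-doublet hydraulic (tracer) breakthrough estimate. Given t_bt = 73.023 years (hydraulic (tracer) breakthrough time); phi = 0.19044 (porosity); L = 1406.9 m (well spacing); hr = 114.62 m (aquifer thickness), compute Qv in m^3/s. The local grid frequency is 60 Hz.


Qv = pi*hr*phi*L^2 / (3*t_bt*365.25*86400)
Qv = pi*114.62*0.19044*1406.9^2 / (3*73.023*365.25*86400)
Qv = 0.019634 m^3/s


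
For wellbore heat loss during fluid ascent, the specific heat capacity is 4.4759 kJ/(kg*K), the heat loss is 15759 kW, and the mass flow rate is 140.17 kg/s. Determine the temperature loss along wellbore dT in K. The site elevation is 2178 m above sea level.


dT = Q_loss / (mdot * cp)
dT = 15759 / (140.17 * 4.4759)
dT = 25.118 K


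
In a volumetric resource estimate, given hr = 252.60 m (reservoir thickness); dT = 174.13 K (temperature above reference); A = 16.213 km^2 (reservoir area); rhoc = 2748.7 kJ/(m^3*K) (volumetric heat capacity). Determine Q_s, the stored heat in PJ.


Step 1: Vr = A*1e6*hr = 16.213*1e6*252.6 = 4.095404e+09 m^3
Step 2: Q_s = Vr*rhoc*dT/1e12 = 4.095404e+09*2748.7*174.13/1e12 = 1960.2 PJ
Q_s = 1960.2 PJ


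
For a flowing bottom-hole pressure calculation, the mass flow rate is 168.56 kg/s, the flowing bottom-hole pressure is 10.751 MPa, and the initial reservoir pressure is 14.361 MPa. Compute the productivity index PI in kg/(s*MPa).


PI = mdot / (P_i - P_wf)
PI = 168.56 / (14.361 - 10.751)
PI = 46.693 kg/(s*MPa)


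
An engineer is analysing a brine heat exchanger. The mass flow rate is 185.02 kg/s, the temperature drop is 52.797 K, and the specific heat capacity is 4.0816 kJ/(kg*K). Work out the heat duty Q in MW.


Q = mdot * cp * dT / 1000
Q = 185.02 * 4.0816 * 52.797 / 1000
Q = 39.871 MW


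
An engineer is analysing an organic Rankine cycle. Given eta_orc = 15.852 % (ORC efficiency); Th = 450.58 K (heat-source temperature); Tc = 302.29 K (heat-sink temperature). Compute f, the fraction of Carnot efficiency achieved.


f = (eta_orc/100) / (1 - Tc/Th)
f = (15.852/100) / (1 - 302.29/450.58)
f = 0.48166


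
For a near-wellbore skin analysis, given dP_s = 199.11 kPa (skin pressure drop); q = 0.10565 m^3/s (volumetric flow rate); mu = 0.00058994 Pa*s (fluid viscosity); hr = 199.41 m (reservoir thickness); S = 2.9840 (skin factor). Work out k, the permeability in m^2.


k = S*q*mu / (2*pi*dP_s*1000*hr)
k = 2.9840*0.10565*0.00058994 / (2*pi*199.11*1000*199.41)
k = 7.4551e-13 m^2


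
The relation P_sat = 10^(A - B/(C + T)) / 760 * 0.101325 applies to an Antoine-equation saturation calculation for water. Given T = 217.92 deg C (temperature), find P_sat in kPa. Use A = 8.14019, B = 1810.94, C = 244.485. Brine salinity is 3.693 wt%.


P_sat = 10^(A - B/(C + T)) / 760 * 0.101325
P_sat = 10^(8.14019 - 1810.94/(244.485 + 217.92)) / 760 * 0.101325
P_sat = 2.232249 MPa
Convert: 2.232249 MPa * 1000.0 = 2232.2 kPa
P_sat = 2232.2 kPa


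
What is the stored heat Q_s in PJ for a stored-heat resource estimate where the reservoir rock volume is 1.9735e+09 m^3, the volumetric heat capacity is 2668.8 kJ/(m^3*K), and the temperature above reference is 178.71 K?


Q_s = Vr * rhoc * dT / 1e12
Q_s = 1.9735e+09 * 2668.8 * 178.71 / 1e12
Q_s = 941.24 PJ


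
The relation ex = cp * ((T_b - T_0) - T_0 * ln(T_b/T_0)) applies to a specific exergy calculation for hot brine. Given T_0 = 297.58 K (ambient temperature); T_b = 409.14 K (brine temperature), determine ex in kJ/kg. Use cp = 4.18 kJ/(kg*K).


ex = cp * ((T_b - T_0) - T_0 * ln(T_b/T_0))
ex = 4.18 * ((409.14 - 297.58) - 297.58 * ln(409.14/297.58))
ex = 70.300 kJ/kg


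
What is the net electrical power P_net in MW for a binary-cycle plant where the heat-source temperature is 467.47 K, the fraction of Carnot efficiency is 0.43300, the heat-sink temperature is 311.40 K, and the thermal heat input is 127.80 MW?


Step 1: eta = (1 - Tc/Th)*f = (1 - 311.4/467.47)*0.433 = 0.1445618
Step 2: P_net = eta * Q_in = 0.1445618 * 127.8 = 18.475 MW
P_net = 18.475 MW


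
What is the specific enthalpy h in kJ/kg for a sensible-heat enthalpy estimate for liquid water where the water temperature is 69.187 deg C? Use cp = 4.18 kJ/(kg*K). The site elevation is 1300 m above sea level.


h = cp * T
h = 4.18 * 69.187
h = 289.20 kJ/kg


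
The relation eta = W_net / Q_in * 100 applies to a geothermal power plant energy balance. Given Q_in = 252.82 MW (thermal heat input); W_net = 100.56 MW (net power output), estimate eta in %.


eta = W_net / Q_in * 100
eta = 100.56 / 252.82 * 100
eta = 39.775 %


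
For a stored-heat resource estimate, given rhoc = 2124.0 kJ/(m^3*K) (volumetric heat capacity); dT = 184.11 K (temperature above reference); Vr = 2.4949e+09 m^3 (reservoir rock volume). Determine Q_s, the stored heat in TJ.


Q_s = Vr * rhoc * dT / 1e12
Q_s = 2.4949e+09 * 2124.0 * 184.11 / 1e12
Q_s = 975.6297 PJ
Convert: 975.6297 PJ * 1000.0 = 9.7563e+05 TJ
Q_s = 9.7563e+05 TJ


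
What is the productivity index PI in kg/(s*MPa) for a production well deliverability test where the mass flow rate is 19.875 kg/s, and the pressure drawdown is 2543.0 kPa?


PI = mdot * 1000 / dP
PI = 19.875 * 1000 / 2543.0
PI = 7.8156 kg/(s*MPa)


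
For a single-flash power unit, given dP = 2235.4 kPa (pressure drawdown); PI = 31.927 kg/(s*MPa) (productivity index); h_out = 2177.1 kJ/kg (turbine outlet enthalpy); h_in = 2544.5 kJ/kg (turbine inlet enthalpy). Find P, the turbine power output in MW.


Step 1: mdot = PI * dP / 1000 = 31.927 * 2235.4 / 1000 = 71.36962 kg/s
Step 2: P = mdot*(h_in - h_out)/1000 = 71.36962*(2544.5 - 2177.1)/1000 = 26.221 MW
P = 26.221 MW


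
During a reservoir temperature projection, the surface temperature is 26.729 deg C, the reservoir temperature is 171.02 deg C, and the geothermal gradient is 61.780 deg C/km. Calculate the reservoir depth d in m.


d = (T_res - T_surf) / grad * 1000
d = (171.02 - 26.729) / 61.780 * 1000
d = 2335.6 m


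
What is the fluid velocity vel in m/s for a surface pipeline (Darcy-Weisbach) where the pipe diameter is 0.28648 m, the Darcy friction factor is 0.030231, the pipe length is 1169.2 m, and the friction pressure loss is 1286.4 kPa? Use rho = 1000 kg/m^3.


vel = sqrt(dP*1000*2*D / (f*L*rho))
vel = sqrt(1286.4*1000*2*0.28648 / (0.030231*1169.2*1000))
vel = 4.5665 m/s


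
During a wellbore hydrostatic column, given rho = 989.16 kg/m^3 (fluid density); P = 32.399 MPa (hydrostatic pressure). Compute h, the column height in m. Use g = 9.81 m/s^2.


h = P * 1e6 / (g * rho)
h = 32.399 * 1e6 / (9.81 * 989.16)
h = 3338.8 m


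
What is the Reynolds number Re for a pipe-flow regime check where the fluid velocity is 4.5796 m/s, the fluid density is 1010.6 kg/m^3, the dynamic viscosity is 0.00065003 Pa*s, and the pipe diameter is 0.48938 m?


Re = rho * vel * D / mu
Re = 1010.6 * 4.5796 * 0.48938 / 0.00065003
Re = 3.4843e+06


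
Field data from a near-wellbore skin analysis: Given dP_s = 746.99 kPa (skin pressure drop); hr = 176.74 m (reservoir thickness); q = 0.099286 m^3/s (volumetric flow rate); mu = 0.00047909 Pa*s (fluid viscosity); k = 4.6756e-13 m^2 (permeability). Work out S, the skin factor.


S = dP_s * 1000 * 2*pi*k*hr / (q*mu)
S = 746.99 * 1000 * 2*pi*4.6756e-13*176.74 / (0.099286*0.00047909)
S = 8.1538


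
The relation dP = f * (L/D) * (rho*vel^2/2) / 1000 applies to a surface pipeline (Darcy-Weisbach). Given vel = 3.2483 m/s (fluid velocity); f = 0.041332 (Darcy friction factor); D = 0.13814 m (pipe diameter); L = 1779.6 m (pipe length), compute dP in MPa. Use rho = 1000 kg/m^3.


dP = f * (L/D) * (rho*vel^2/2) / 1000
dP = 0.041332 * (1779.6/0.13814) * (1000*3.2483^2/2) / 1000
dP = 2809.129 kPa
Convert: 2809.129 kPa * 0.001 = 2.8091 MPa
dP = 2.8091 MPa


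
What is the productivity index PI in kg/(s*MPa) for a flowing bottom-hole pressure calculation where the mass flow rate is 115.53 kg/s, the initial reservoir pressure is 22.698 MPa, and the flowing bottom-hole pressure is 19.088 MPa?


PI = mdot / (P_i - P_wf)
PI = 115.53 / (22.698 - 19.088)
PI = 32.003 kg/(s*MPa)


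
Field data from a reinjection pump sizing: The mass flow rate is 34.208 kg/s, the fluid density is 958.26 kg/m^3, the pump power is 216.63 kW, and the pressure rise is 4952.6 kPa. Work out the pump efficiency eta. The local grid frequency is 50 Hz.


eta = mdot * dP / (rho * P_pump)
eta = 34.208 * 4952.6 / (958.26 * 216.63)
eta = 0.81613


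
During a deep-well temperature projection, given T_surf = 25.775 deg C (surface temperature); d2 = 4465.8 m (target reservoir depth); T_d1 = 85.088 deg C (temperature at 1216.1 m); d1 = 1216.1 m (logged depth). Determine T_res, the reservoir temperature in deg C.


Step 1: grad = (T_d1 - T_surf)/d1 * 1000 = (85.088 - 25.775)/1216.1 * 1000 = 48.77313 deg C/km
Step 2: T_res = T_surf + grad*d2/1000 = 25.775 + 48.77313*4465.8/1000 = 243.59 deg C
T_res = 243.59 deg C


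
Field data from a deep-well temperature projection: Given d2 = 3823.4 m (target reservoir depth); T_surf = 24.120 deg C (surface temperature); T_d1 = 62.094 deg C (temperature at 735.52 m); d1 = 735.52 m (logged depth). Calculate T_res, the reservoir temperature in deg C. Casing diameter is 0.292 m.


Step 1: grad = (T_d1 - T_surf)/d1 * 1000 = (62.094 - 24.12)/735.52 * 1000 = 51.62878 deg C/km
Step 2: T_res = T_surf + grad*d2/1000 = 24.12 + 51.62878*3823.4/1000 = 221.52 deg C
T_res = 221.52 deg C


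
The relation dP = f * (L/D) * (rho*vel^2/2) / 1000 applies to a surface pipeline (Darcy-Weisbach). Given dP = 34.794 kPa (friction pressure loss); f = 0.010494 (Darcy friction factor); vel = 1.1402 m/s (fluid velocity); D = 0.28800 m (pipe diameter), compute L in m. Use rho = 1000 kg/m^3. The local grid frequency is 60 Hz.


L = dP*1000*D / (f*rho*vel^2/2)
L = 34.794*1000*0.28800 / (0.010494*1000*1.1402^2/2)
L = 1469.0 m
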